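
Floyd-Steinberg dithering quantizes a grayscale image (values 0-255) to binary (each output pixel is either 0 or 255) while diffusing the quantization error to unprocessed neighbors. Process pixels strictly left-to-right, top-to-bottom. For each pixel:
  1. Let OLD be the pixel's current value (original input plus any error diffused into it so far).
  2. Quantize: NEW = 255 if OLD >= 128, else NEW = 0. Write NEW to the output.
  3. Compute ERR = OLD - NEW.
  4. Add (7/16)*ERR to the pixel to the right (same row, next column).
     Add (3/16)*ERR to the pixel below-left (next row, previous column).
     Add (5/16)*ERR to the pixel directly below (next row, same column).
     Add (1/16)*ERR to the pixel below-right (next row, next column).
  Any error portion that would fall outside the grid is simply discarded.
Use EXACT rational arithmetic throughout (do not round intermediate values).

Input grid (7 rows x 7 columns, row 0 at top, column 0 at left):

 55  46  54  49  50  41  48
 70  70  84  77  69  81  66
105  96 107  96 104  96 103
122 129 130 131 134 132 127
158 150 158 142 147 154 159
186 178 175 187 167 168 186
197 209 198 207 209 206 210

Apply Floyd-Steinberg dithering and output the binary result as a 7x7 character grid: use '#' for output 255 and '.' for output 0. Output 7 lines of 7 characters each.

(0,0): OLD=55 → NEW=0, ERR=55
(0,1): OLD=1121/16 → NEW=0, ERR=1121/16
(0,2): OLD=21671/256 → NEW=0, ERR=21671/256
(0,3): OLD=352401/4096 → NEW=0, ERR=352401/4096
(0,4): OLD=5743607/65536 → NEW=0, ERR=5743607/65536
(0,5): OLD=83196865/1048576 → NEW=0, ERR=83196865/1048576
(0,6): OLD=1387684423/16777216 → NEW=0, ERR=1387684423/16777216
(1,0): OLD=25683/256 → NEW=0, ERR=25683/256
(1,1): OLD=317637/2048 → NEW=255, ERR=-204603/2048
(1,2): OLD=5718441/65536 → NEW=0, ERR=5718441/65536
(1,3): OLD=42935029/262144 → NEW=255, ERR=-23911691/262144
(1,4): OLD=1287394367/16777216 → NEW=0, ERR=1287394367/16777216
(1,5): OLD=21522099183/134217728 → NEW=255, ERR=-12703421457/134217728
(1,6): OLD=118966546209/2147483648 → NEW=0, ERR=118966546209/2147483648
(2,0): OLD=3854151/32768 → NEW=0, ERR=3854151/32768
(2,1): OLD=145615101/1048576 → NEW=255, ERR=-121771779/1048576
(2,2): OLD=1008537911/16777216 → NEW=0, ERR=1008537911/16777216
(2,3): OLD=15251966015/134217728 → NEW=0, ERR=15251966015/134217728
(2,4): OLD=165622393007/1073741824 → NEW=255, ERR=-108181772113/1073741824
(2,5): OLD=1289402474789/34359738368 → NEW=0, ERR=1289402474789/34359738368
(2,6): OLD=71915913957715/549755813888 → NEW=255, ERR=-68271818583725/549755813888
(3,0): OLD=2298169175/16777216 → NEW=255, ERR=-1980020905/16777216
(3,1): OLD=8012612107/134217728 → NEW=0, ERR=8012612107/134217728
(3,2): OLD=202885892881/1073741824 → NEW=255, ERR=-70918272239/1073741824
(3,3): OLD=526053676999/4294967296 → NEW=0, ERR=526053676999/4294967296
(3,4): OLD=93589912159063/549755813888 → NEW=255, ERR=-46597820382377/549755813888
(3,5): OLD=338923605582453/4398046511104 → NEW=0, ERR=338923605582453/4398046511104
(3,6): OLD=8743466523064491/70368744177664 → NEW=0, ERR=8743466523064491/70368744177664
(4,0): OLD=284139416505/2147483648 → NEW=255, ERR=-263468913735/2147483648
(4,1): OLD=3271735018341/34359738368 → NEW=0, ERR=3271735018341/34359738368
(4,2): OLD=113093157111819/549755813888 → NEW=255, ERR=-27094575429621/549755813888
(4,3): OLD=609976958946025/4398046511104 → NEW=255, ERR=-511524901385495/4398046511104
(4,4): OLD=3227534025558699/35184372088832 → NEW=0, ERR=3227534025558699/35184372088832
(4,5): OLD=265953829018431339/1125899906842624 → NEW=255, ERR=-21150647226437781/1125899906842624
(4,6): OLD=3502476597296838237/18014398509481984 → NEW=255, ERR=-1091195022621067683/18014398509481984
(5,0): OLD=90992273339391/549755813888 → NEW=255, ERR=-49195459202049/549755813888
(5,1): OLD=667171688400469/4398046511104 → NEW=255, ERR=-454330171931051/4398046511104
(5,2): OLD=3467321694290083/35184372088832 → NEW=0, ERR=3467321694290083/35184372088832
(5,3): OLD=58515223171788239/281474976710656 → NEW=255, ERR=-13260895889429041/281474976710656
(5,4): OLD=2959102593834869957/18014398509481984 → NEW=255, ERR=-1634569026083035963/18014398509481984
(5,5): OLD=16833790293007074805/144115188075855872 → NEW=0, ERR=16833790293007074805/144115188075855872
(5,6): OLD=500368248014969855419/2305843009213693952 → NEW=255, ERR=-87621719334522102341/2305843009213693952
(6,0): OLD=10531833719124695/70368744177664 → NEW=255, ERR=-7412196046179625/70368744177664
(6,1): OLD=161588205840245187/1125899906842624 → NEW=255, ERR=-125516270404623933/1125899906842624
(6,2): OLD=2967569208443981033/18014398509481984 → NEW=255, ERR=-1626102411473924887/18014398509481984
(6,3): OLD=20454522963848489143/144115188075855872 → NEW=255, ERR=-16294849995494758217/144115188075855872
(6,4): OLD=43273283762188855669/288230376151711744 → NEW=255, ERR=-30225462156497639051/288230376151711744
(6,5): OLD=6782045907702838553049/36893488147419103232 → NEW=255, ERR=-2625793569889032771111/36893488147419103232
(6,6): OLD=102881277954353000424543/590295810358705651712 → NEW=255, ERR=-47644153687116940762017/590295810358705651712
Row 0: .......
Row 1: .#.#.#.
Row 2: .#..#.#
Row 3: #.#.#..
Row 4: #.##.##
Row 5: ##.##.#
Row 6: #######

Answer: .......
.#.#.#.
.#..#.#
#.#.#..
#.##.##
##.##.#
#######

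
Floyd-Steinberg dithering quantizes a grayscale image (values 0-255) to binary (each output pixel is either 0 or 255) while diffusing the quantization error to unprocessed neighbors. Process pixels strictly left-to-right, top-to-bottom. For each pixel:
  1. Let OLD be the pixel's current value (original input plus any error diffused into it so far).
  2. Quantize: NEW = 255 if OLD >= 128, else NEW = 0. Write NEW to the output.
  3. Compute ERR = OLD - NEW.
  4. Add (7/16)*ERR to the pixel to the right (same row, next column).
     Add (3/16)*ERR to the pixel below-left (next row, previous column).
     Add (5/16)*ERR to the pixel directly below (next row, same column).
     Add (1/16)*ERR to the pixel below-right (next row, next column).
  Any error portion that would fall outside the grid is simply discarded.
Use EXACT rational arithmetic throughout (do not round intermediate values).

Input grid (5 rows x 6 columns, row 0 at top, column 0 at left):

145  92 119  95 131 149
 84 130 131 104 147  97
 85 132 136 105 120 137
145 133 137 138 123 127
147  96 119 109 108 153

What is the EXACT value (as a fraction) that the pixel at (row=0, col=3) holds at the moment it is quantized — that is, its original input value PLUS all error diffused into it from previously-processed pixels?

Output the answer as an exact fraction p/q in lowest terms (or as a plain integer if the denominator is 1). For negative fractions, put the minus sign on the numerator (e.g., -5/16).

(0,0): OLD=145 → NEW=255, ERR=-110
(0,1): OLD=351/8 → NEW=0, ERR=351/8
(0,2): OLD=17689/128 → NEW=255, ERR=-14951/128
(0,3): OLD=89903/2048 → NEW=0, ERR=89903/2048
Target (0,3): original=95, with diffused error = 89903/2048

Answer: 89903/2048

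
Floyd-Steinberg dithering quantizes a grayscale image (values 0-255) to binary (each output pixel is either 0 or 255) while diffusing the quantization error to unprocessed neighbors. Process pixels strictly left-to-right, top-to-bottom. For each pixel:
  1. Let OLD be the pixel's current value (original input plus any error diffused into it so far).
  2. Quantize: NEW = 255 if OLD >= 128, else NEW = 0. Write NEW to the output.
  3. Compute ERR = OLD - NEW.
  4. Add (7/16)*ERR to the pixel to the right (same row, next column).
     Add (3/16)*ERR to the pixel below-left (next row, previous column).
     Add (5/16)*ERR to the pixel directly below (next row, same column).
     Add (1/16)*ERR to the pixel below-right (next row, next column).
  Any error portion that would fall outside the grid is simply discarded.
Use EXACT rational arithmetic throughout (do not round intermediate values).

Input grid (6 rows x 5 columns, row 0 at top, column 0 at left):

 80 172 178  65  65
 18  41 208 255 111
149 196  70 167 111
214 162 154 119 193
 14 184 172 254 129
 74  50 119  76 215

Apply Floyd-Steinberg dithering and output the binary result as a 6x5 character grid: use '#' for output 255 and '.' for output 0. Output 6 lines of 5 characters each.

(0,0): OLD=80 → NEW=0, ERR=80
(0,1): OLD=207 → NEW=255, ERR=-48
(0,2): OLD=157 → NEW=255, ERR=-98
(0,3): OLD=177/8 → NEW=0, ERR=177/8
(0,4): OLD=9559/128 → NEW=0, ERR=9559/128
(1,0): OLD=34 → NEW=0, ERR=34
(1,1): OLD=55/2 → NEW=0, ERR=55/2
(1,2): OLD=24391/128 → NEW=255, ERR=-8249/128
(1,3): OLD=247395/1024 → NEW=255, ERR=-13725/1024
(1,4): OLD=2127565/16384 → NEW=255, ERR=-2050355/16384
(2,0): OLD=5273/32 → NEW=255, ERR=-2887/32
(2,1): OLD=317777/2048 → NEW=255, ERR=-204463/2048
(2,2): OLD=176569/32768 → NEW=0, ERR=176569/32768
(2,3): OLD=72182205/524288 → NEW=255, ERR=-61511235/524288
(2,4): OLD=165472843/8388608 → NEW=0, ERR=165472843/8388608
(3,0): OLD=5475123/32768 → NEW=255, ERR=-2880717/32768
(3,1): OLD=1437063/16384 → NEW=0, ERR=1437063/16384
(3,2): OLD=1390997031/8388608 → NEW=255, ERR=-748098009/8388608
(3,3): OLD=3177972481/67108864 → NEW=0, ERR=3177972481/67108864
(3,4): OLD=228223455039/1073741824 → NEW=255, ERR=-45580710081/1073741824
(4,0): OLD=1558825/524288 → NEW=0, ERR=1558825/524288
(4,1): OLD=25567774053/134217728 → NEW=255, ERR=-8657746587/134217728
(4,2): OLD=279755375609/2147483648 → NEW=255, ERR=-267852954631/2147483648
(4,3): OLD=6895881109225/34359738368 → NEW=255, ERR=-1865852174615/34359738368
(4,4): OLD=52191743066559/549755813888 → NEW=0, ERR=52191743066559/549755813888
(5,0): OLD=134935846191/2147483648 → NEW=0, ERR=134935846191/2147483648
(5,1): OLD=293186049521/8589934592 → NEW=0, ERR=293186049521/8589934592
(5,2): OLD=44387975218663/549755813888 → NEW=0, ERR=44387975218663/549755813888
(5,3): OLD=458977797531695/4398046511104 → NEW=0, ERR=458977797531695/4398046511104
(5,4): OLD=20190965225231265/70368744177664 → NEW=255, ERR=2246935459926945/70368744177664
Row 0: .##..
Row 1: ..###
Row 2: ##.#.
Row 3: #.#.#
Row 4: .###.
Row 5: ....#

Answer: .##..
..###
##.#.
#.#.#
.###.
....#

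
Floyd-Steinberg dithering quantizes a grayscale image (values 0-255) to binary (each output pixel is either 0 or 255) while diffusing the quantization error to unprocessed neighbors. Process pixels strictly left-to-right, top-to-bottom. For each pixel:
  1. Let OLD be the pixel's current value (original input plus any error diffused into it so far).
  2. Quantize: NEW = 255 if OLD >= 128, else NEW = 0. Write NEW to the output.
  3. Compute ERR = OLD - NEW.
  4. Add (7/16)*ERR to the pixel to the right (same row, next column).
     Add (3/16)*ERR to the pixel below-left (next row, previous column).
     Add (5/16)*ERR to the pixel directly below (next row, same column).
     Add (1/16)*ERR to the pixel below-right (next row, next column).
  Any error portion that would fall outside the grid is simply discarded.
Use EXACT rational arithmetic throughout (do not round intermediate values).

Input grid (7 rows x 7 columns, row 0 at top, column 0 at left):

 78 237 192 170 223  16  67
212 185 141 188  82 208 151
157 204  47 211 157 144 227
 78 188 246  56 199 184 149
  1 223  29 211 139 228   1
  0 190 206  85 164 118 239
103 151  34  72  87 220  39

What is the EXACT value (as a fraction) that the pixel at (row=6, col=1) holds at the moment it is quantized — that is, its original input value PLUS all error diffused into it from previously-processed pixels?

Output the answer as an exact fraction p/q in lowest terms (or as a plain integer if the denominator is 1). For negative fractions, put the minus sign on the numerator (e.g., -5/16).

Answer: 71961487242163619/562949953421312

Derivation:
(0,0): OLD=78 → NEW=0, ERR=78
(0,1): OLD=2169/8 → NEW=255, ERR=129/8
(0,2): OLD=25479/128 → NEW=255, ERR=-7161/128
(0,3): OLD=298033/2048 → NEW=255, ERR=-224207/2048
(0,4): OLD=5737815/32768 → NEW=255, ERR=-2618025/32768
(0,5): OLD=-9937567/524288 → NEW=0, ERR=-9937567/524288
(0,6): OLD=492473767/8388608 → NEW=0, ERR=492473767/8388608
(1,0): OLD=30643/128 → NEW=255, ERR=-1997/128
(1,1): OLD=181861/1024 → NEW=255, ERR=-79259/1024
(1,2): OLD=2298185/32768 → NEW=0, ERR=2298185/32768
(1,3): OLD=21757397/131072 → NEW=255, ERR=-11665963/131072
(1,4): OLD=64567199/8388608 → NEW=0, ERR=64567199/8388608
(1,5): OLD=14190729679/67108864 → NEW=255, ERR=-2922030641/67108864
(1,6): OLD=160107743041/1073741824 → NEW=255, ERR=-113696422079/1073741824
(2,0): OLD=2254631/16384 → NEW=255, ERR=-1923289/16384
(2,1): OLD=73730589/524288 → NEW=255, ERR=-59962851/524288
(2,2): OLD=-22192745/8388608 → NEW=0, ERR=-22192745/8388608
(2,3): OLD=12606760095/67108864 → NEW=255, ERR=-4506000225/67108864
(2,4): OLD=62439543887/536870912 → NEW=0, ERR=62439543887/536870912
(2,5): OLD=2781467660869/17179869184 → NEW=255, ERR=-1599398981051/17179869184
(2,6): OLD=41357738398515/274877906944 → NEW=255, ERR=-28736127872205/274877906944
(3,0): OLD=166696631/8388608 → NEW=0, ERR=166696631/8388608
(3,1): OLD=10275739499/67108864 → NEW=255, ERR=-6837020821/67108864
(3,2): OLD=97100193777/536870912 → NEW=255, ERR=-39801888783/536870912
(3,3): OLD=52020350663/2147483648 → NEW=0, ERR=52020350663/2147483648
(3,4): OLD=61652437140151/274877906944 → NEW=255, ERR=-8441429130569/274877906944
(3,5): OLD=283979649249301/2199023255552 → NEW=255, ERR=-276771280916459/2199023255552
(3,6): OLD=1950904290358027/35184372088832 → NEW=0, ERR=1950904290358027/35184372088832
(4,0): OLD=-12769455399/1073741824 → NEW=0, ERR=-12769455399/1073741824
(4,1): OLD=2977288810629/17179869184 → NEW=255, ERR=-1403577831291/17179869184
(4,2): OLD=-8723676637205/274877906944 → NEW=0, ERR=-8723676637205/274877906944
(4,3): OLD=427256123679113/2199023255552 → NEW=255, ERR=-133494806486647/2199023255552
(4,4): OLD=1420730953023947/17592186044416 → NEW=0, ERR=1420730953023947/17592186044416
(4,5): OLD=130873330191438923/562949953421312 → NEW=255, ERR=-12678907930995637/562949953421312
(4,6): OLD=5473739051800189/9007199254740992 → NEW=0, ERR=5473739051800189/9007199254740992
(5,0): OLD=-5232289925793/274877906944 → NEW=0, ERR=-5232289925793/274877906944
(5,1): OLD=328638285316085/2199023255552 → NEW=255, ERR=-232112644849675/2199023255552
(5,2): OLD=2347051344499139/17592186044416 → NEW=255, ERR=-2138956096826941/17592186044416
(5,3): OLD=3658382818721007/140737488355328 → NEW=0, ERR=3658382818721007/140737488355328
(5,4): OLD=1734720954931973861/9007199254740992 → NEW=255, ERR=-562114855026979099/9007199254740992
(5,5): OLD=6400155519193074837/72057594037927936 → NEW=0, ERR=6400155519193074837/72057594037927936
(5,6): OLD=318945377582292517147/1152921504606846976 → NEW=255, ERR=24950393907546538267/1152921504606846976
(6,0): OLD=2718360793568951/35184372088832 → NEW=0, ERR=2718360793568951/35184372088832
(6,1): OLD=71961487242163619/562949953421312 → NEW=0, ERR=71961487242163619/562949953421312
Target (6,1): original=151, with diffused error = 71961487242163619/562949953421312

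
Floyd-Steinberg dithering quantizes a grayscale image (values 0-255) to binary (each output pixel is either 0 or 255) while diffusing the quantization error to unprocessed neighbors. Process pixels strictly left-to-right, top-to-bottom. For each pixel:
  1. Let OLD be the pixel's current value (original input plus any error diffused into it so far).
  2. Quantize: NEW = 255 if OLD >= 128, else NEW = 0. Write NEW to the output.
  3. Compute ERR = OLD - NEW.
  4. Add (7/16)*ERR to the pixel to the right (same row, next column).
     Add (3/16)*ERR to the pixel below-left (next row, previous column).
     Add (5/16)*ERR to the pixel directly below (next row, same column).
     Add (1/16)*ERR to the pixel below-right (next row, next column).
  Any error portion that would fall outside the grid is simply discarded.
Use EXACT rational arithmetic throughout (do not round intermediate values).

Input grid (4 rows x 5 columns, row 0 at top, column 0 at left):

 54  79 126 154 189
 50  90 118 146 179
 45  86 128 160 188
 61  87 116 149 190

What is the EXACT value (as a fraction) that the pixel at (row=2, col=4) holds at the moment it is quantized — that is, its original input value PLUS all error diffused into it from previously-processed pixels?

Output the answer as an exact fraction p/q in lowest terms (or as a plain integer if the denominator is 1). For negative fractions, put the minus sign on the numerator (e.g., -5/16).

Answer: 425163340015/2147483648

Derivation:
(0,0): OLD=54 → NEW=0, ERR=54
(0,1): OLD=821/8 → NEW=0, ERR=821/8
(0,2): OLD=21875/128 → NEW=255, ERR=-10765/128
(0,3): OLD=240037/2048 → NEW=0, ERR=240037/2048
(0,4): OLD=7873411/32768 → NEW=255, ERR=-482429/32768
(1,0): OLD=11023/128 → NEW=0, ERR=11023/128
(1,1): OLD=150889/1024 → NEW=255, ERR=-110231/1024
(1,2): OLD=2392477/32768 → NEW=0, ERR=2392477/32768
(1,3): OLD=27073305/131072 → NEW=255, ERR=-6350055/131072
(1,4): OLD=336653611/2097152 → NEW=255, ERR=-198120149/2097152
(2,0): OLD=847507/16384 → NEW=0, ERR=847507/16384
(2,1): OLD=49316225/524288 → NEW=0, ERR=49316225/524288
(2,2): OLD=1477714627/8388608 → NEW=255, ERR=-661380413/8388608
(2,3): OLD=13048188313/134217728 → NEW=0, ERR=13048188313/134217728
(2,4): OLD=425163340015/2147483648 → NEW=255, ERR=-122444990225/2147483648
Target (2,4): original=188, with diffused error = 425163340015/2147483648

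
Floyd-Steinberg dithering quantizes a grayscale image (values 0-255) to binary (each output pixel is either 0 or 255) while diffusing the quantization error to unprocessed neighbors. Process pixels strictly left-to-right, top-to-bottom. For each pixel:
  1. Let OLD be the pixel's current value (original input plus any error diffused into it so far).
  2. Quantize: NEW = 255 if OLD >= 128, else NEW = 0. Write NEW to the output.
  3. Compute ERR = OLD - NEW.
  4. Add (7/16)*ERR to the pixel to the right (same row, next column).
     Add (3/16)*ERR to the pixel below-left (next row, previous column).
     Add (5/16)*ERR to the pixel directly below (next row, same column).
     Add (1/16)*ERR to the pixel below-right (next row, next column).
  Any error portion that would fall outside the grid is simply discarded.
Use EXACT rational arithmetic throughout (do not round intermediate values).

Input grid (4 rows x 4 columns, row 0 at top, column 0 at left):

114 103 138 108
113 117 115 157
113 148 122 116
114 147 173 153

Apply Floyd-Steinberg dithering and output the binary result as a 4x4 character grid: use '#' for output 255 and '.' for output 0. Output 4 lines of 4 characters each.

Answer: .#.#
#.#.
.#.#
.##.

Derivation:
(0,0): OLD=114 → NEW=0, ERR=114
(0,1): OLD=1223/8 → NEW=255, ERR=-817/8
(0,2): OLD=11945/128 → NEW=0, ERR=11945/128
(0,3): OLD=304799/2048 → NEW=255, ERR=-217441/2048
(1,0): OLD=16573/128 → NEW=255, ERR=-16067/128
(1,1): OLD=56107/1024 → NEW=0, ERR=56107/1024
(1,2): OLD=4647943/32768 → NEW=255, ERR=-3707897/32768
(1,3): OLD=42020577/524288 → NEW=0, ERR=42020577/524288
(2,0): OLD=1377033/16384 → NEW=0, ERR=1377033/16384
(2,1): OLD=90613363/524288 → NEW=255, ERR=-43080077/524288
(2,2): OLD=72500799/1048576 → NEW=0, ERR=72500799/1048576
(2,3): OLD=2755215715/16777216 → NEW=255, ERR=-1522974365/16777216
(3,0): OLD=1047386361/8388608 → NEW=0, ERR=1047386361/8388608
(3,1): OLD=26060364455/134217728 → NEW=255, ERR=-8165156185/134217728
(3,2): OLD=313179204697/2147483648 → NEW=255, ERR=-234429125543/2147483648
(3,3): OLD=2789814134255/34359738368 → NEW=0, ERR=2789814134255/34359738368
Row 0: .#.#
Row 1: #.#.
Row 2: .#.#
Row 3: .##.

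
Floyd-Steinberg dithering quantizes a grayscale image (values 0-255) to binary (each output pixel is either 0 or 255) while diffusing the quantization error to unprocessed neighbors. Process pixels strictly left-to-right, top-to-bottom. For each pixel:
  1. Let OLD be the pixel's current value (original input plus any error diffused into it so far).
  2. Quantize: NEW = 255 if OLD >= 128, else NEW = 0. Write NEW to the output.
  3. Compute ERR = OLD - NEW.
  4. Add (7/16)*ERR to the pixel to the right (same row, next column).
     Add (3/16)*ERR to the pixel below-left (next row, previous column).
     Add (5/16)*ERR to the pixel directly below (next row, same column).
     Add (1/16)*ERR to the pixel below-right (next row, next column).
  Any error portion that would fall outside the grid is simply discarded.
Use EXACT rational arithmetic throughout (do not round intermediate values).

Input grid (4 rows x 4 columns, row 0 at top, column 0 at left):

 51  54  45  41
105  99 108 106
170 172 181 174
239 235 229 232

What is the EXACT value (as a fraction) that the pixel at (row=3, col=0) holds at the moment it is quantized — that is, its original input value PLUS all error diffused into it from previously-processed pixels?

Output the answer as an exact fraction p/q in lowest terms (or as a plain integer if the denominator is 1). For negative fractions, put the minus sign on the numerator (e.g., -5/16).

(0,0): OLD=51 → NEW=0, ERR=51
(0,1): OLD=1221/16 → NEW=0, ERR=1221/16
(0,2): OLD=20067/256 → NEW=0, ERR=20067/256
(0,3): OLD=308405/4096 → NEW=0, ERR=308405/4096
(1,0): OLD=34623/256 → NEW=255, ERR=-30657/256
(1,1): OLD=180921/2048 → NEW=0, ERR=180921/2048
(1,2): OLD=12453933/65536 → NEW=255, ERR=-4257747/65536
(1,3): OLD=111154379/1048576 → NEW=0, ERR=111154379/1048576
(2,0): OLD=4887043/32768 → NEW=255, ERR=-3468797/32768
(2,1): OLD=140117841/1048576 → NEW=255, ERR=-127269039/1048576
(2,2): OLD=278908469/2097152 → NEW=255, ERR=-255865291/2097152
(2,3): OLD=5022710017/33554432 → NEW=255, ERR=-3533670143/33554432
(3,0): OLD=3072939987/16777216 → NEW=255, ERR=-1205250093/16777216
Target (3,0): original=239, with diffused error = 3072939987/16777216

Answer: 3072939987/16777216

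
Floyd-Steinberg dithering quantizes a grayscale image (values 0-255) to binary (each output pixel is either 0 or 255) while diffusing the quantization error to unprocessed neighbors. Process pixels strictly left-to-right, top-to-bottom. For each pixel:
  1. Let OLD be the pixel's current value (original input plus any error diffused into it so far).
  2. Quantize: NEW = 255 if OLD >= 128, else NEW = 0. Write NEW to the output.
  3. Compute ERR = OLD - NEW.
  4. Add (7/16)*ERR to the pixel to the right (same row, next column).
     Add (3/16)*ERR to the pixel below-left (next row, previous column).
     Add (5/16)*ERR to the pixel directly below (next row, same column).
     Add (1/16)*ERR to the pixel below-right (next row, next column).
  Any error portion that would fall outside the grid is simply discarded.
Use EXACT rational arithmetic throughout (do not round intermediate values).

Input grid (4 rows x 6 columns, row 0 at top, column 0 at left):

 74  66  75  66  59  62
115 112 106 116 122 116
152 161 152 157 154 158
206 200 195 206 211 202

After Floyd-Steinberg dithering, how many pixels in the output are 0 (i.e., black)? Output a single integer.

Answer: 11

Derivation:
(0,0): OLD=74 → NEW=0, ERR=74
(0,1): OLD=787/8 → NEW=0, ERR=787/8
(0,2): OLD=15109/128 → NEW=0, ERR=15109/128
(0,3): OLD=240931/2048 → NEW=0, ERR=240931/2048
(0,4): OLD=3619829/32768 → NEW=0, ERR=3619829/32768
(0,5): OLD=57844659/524288 → NEW=0, ERR=57844659/524288
(1,0): OLD=20041/128 → NEW=255, ERR=-12599/128
(1,1): OLD=129471/1024 → NEW=0, ERR=129471/1024
(1,2): OLD=7418987/32768 → NEW=255, ERR=-936853/32768
(1,3): OLD=22065327/131072 → NEW=255, ERR=-11358033/131072
(1,4): OLD=1230183885/8388608 → NEW=255, ERR=-908911155/8388608
(1,5): OLD=14761127307/134217728 → NEW=0, ERR=14761127307/134217728
(2,0): OLD=2374821/16384 → NEW=255, ERR=-1803099/16384
(2,1): OLD=73846439/524288 → NEW=255, ERR=-59847001/524288
(2,2): OLD=711183925/8388608 → NEW=0, ERR=711183925/8388608
(2,3): OLD=9724666189/67108864 → NEW=255, ERR=-7388094131/67108864
(2,4): OLD=187219027687/2147483648 → NEW=0, ERR=187219027687/2147483648
(2,5): OLD=7687580784833/34359738368 → NEW=255, ERR=-1074152499007/34359738368
(3,0): OLD=1260016405/8388608 → NEW=255, ERR=-879078635/8388608
(3,1): OLD=8556300081/67108864 → NEW=0, ERR=8556300081/67108864
(3,2): OLD=133948207363/536870912 → NEW=255, ERR=-2953875197/536870912
(3,3): OLD=6557022705193/34359738368 → NEW=255, ERR=-2204710578647/34359738368
(3,4): OLD=54268931601353/274877906944 → NEW=255, ERR=-15824934669367/274877906944
(3,5): OLD=758628788141095/4398046511104 → NEW=255, ERR=-362873072190425/4398046511104
Output grid:
  Row 0: ......  (6 black, running=6)
  Row 1: #.###.  (2 black, running=8)
  Row 2: ##.#.#  (2 black, running=10)
  Row 3: #.####  (1 black, running=11)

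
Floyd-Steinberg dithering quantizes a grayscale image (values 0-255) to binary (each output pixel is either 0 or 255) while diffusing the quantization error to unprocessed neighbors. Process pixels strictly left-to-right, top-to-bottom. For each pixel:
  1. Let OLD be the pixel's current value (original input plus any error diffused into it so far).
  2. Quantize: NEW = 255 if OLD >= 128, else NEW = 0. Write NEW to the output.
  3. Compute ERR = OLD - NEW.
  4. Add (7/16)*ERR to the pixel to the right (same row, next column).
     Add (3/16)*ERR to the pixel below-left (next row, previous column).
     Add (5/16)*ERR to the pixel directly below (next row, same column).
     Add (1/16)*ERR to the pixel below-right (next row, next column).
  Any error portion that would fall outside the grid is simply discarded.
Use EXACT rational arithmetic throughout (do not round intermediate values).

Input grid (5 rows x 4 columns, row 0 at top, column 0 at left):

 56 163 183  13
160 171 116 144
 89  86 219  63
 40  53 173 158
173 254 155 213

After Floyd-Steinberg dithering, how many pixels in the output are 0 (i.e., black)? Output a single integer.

(0,0): OLD=56 → NEW=0, ERR=56
(0,1): OLD=375/2 → NEW=255, ERR=-135/2
(0,2): OLD=4911/32 → NEW=255, ERR=-3249/32
(0,3): OLD=-16087/512 → NEW=0, ERR=-16087/512
(1,0): OLD=5275/32 → NEW=255, ERR=-2885/32
(1,1): OLD=24301/256 → NEW=0, ERR=24301/256
(1,2): OLD=947745/8192 → NEW=0, ERR=947745/8192
(1,3): OLD=23389879/131072 → NEW=255, ERR=-10033481/131072
(2,0): OLD=322047/4096 → NEW=0, ERR=322047/4096
(2,1): OLD=21773685/131072 → NEW=255, ERR=-11649675/131072
(2,2): OLD=54486229/262144 → NEW=255, ERR=-12360491/262144
(2,3): OLD=107710745/4194304 → NEW=0, ERR=107710745/4194304
(3,0): OLD=100464575/2097152 → NEW=0, ERR=100464575/2097152
(3,1): OLD=1417899201/33554432 → NEW=0, ERR=1417899201/33554432
(3,2): OLD=94495989023/536870912 → NEW=255, ERR=-42406093537/536870912
(3,3): OLD=1103987602009/8589934592 → NEW=255, ERR=-1086445718951/8589934592
(4,0): OLD=105169531379/536870912 → NEW=255, ERR=-31732551181/536870912
(4,1): OLD=985824057385/4294967296 → NEW=255, ERR=-109392603095/4294967296
(4,2): OLD=13482698900473/137438953472 → NEW=0, ERR=13482698900473/137438953472
(4,3): OLD=464999228274335/2199023255552 → NEW=255, ERR=-95751701891425/2199023255552
Output grid:
  Row 0: .##.  (2 black, running=2)
  Row 1: #..#  (2 black, running=4)
  Row 2: .##.  (2 black, running=6)
  Row 3: ..##  (2 black, running=8)
  Row 4: ##.#  (1 black, running=9)

Answer: 9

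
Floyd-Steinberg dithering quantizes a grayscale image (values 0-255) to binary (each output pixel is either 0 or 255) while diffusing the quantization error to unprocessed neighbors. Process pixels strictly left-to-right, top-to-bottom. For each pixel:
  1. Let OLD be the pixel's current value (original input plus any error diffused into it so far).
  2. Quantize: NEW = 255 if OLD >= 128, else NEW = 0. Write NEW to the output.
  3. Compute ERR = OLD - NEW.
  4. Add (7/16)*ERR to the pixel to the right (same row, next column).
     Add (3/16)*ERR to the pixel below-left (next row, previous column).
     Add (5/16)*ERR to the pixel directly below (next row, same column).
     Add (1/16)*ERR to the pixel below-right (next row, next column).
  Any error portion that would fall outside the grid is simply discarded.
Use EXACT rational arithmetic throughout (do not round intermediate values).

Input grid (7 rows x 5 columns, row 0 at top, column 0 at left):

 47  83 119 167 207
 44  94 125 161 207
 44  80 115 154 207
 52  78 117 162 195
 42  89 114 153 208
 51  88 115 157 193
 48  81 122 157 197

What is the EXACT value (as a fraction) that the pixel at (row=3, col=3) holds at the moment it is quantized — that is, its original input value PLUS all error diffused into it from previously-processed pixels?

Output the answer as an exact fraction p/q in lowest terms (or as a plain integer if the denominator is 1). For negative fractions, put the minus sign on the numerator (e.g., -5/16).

(0,0): OLD=47 → NEW=0, ERR=47
(0,1): OLD=1657/16 → NEW=0, ERR=1657/16
(0,2): OLD=42063/256 → NEW=255, ERR=-23217/256
(0,3): OLD=521513/4096 → NEW=0, ERR=521513/4096
(0,4): OLD=17216543/65536 → NEW=255, ERR=504863/65536
(1,0): OLD=19995/256 → NEW=0, ERR=19995/256
(1,1): OLD=299965/2048 → NEW=255, ERR=-222275/2048
(1,2): OLD=5211521/65536 → NEW=0, ERR=5211521/65536
(1,3): OLD=60648365/262144 → NEW=255, ERR=-6198355/262144
(1,4): OLD=868306535/4194304 → NEW=255, ERR=-201240985/4194304
(2,0): OLD=1574767/32768 → NEW=0, ERR=1574767/32768
(2,1): OLD=91122101/1048576 → NEW=0, ERR=91122101/1048576
(2,2): OLD=2795971167/16777216 → NEW=255, ERR=-1482218913/16777216
(2,3): OLD=27899311789/268435456 → NEW=0, ERR=27899311789/268435456
(2,4): OLD=1013609182075/4294967296 → NEW=255, ERR=-81607478405/4294967296
(3,0): OLD=1397744255/16777216 → NEW=0, ERR=1397744255/16777216
(3,1): OLD=17185783699/134217728 → NEW=255, ERR=-17039736941/134217728
(3,2): OLD=252402536641/4294967296 → NEW=0, ERR=252402536641/4294967296
(3,3): OLD=1813380931737/8589934592 → NEW=255, ERR=-377052389223/8589934592
Target (3,3): original=162, with diffused error = 1813380931737/8589934592

Answer: 1813380931737/8589934592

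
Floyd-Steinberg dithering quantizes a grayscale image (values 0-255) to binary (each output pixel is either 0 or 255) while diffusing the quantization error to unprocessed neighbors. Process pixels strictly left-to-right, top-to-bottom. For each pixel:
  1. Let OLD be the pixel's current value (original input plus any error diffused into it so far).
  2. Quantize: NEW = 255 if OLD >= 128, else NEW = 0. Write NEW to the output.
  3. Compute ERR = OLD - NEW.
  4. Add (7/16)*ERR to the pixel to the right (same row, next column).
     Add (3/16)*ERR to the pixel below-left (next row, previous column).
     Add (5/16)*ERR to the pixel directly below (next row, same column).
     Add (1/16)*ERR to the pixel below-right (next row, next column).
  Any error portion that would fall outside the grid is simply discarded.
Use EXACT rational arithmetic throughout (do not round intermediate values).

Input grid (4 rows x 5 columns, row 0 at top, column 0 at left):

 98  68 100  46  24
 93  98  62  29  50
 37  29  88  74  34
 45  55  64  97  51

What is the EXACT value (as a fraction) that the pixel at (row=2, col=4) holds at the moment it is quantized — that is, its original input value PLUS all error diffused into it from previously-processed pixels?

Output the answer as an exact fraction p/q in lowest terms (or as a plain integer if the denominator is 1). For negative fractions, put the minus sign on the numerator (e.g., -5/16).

Answer: 196854877141/2147483648

Derivation:
(0,0): OLD=98 → NEW=0, ERR=98
(0,1): OLD=887/8 → NEW=0, ERR=887/8
(0,2): OLD=19009/128 → NEW=255, ERR=-13631/128
(0,3): OLD=-1209/2048 → NEW=0, ERR=-1209/2048
(0,4): OLD=777969/32768 → NEW=0, ERR=777969/32768
(1,0): OLD=18485/128 → NEW=255, ERR=-14155/128
(1,1): OLD=72115/1024 → NEW=0, ERR=72115/1024
(1,2): OLD=2174191/32768 → NEW=0, ERR=2174191/32768
(1,3): OLD=7292835/131072 → NEW=0, ERR=7292835/131072
(1,4): OLD=171389449/2097152 → NEW=0, ERR=171389449/2097152
(2,0): OLD=256353/16384 → NEW=0, ERR=256353/16384
(2,1): OLD=33230587/524288 → NEW=0, ERR=33230587/524288
(2,2): OLD=1269183793/8388608 → NEW=255, ERR=-869911247/8388608
(2,3): OLD=8789706627/134217728 → NEW=0, ERR=8789706627/134217728
(2,4): OLD=196854877141/2147483648 → NEW=0, ERR=196854877141/2147483648
Target (2,4): original=34, with diffused error = 196854877141/2147483648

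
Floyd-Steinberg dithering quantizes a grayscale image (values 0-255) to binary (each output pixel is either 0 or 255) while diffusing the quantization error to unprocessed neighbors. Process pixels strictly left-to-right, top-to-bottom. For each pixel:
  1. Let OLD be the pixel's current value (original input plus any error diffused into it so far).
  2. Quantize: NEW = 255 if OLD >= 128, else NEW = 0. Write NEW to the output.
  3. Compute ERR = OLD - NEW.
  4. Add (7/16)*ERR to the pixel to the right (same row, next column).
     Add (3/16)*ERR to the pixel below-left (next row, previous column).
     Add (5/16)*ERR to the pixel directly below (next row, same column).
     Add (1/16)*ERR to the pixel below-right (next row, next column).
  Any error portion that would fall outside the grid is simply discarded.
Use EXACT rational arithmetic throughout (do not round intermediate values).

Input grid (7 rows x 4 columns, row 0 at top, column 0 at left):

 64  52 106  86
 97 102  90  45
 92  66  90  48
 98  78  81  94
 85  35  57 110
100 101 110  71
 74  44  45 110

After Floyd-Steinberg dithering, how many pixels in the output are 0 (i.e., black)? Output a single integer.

Answer: 19

Derivation:
(0,0): OLD=64 → NEW=0, ERR=64
(0,1): OLD=80 → NEW=0, ERR=80
(0,2): OLD=141 → NEW=255, ERR=-114
(0,3): OLD=289/8 → NEW=0, ERR=289/8
(1,0): OLD=132 → NEW=255, ERR=-123
(1,1): OLD=893/16 → NEW=0, ERR=893/16
(1,2): OLD=23185/256 → NEW=0, ERR=23185/256
(1,3): OLD=363671/4096 → NEW=0, ERR=363671/4096
(2,0): OLD=16391/256 → NEW=0, ERR=16391/256
(2,1): OLD=123645/1024 → NEW=0, ERR=123645/1024
(2,2): OLD=12534721/65536 → NEW=255, ERR=-4176959/65536
(2,3): OLD=56121975/1048576 → NEW=0, ERR=56121975/1048576
(3,0): OLD=2304387/16384 → NEW=255, ERR=-1873533/16384
(3,1): OLD=60561623/1048576 → NEW=0, ERR=60561623/1048576
(3,2): OLD=871853771/8388608 → NEW=0, ERR=871853771/8388608
(3,3): OLD=20429671077/134217728 → NEW=255, ERR=-13795849563/134217728
(4,0): OLD=1008217669/16777216 → NEW=0, ERR=1008217669/16777216
(4,1): OLD=24610319317/268435456 → NEW=0, ERR=24610319317/268435456
(4,2): OLD=489310652561/4294967296 → NEW=0, ERR=489310652561/4294967296
(4,3): OLD=9223370209559/68719476736 → NEW=255, ERR=-8300096358121/68719476736
(5,0): OLD=583985101071/4294967296 → NEW=255, ERR=-511231559409/4294967296
(5,1): OLD=1764226865195/17179869184 → NEW=0, ERR=1764226865195/17179869184
(5,2): OLD=190889436156489/1099511627776 → NEW=255, ERR=-89486028926391/1099511627776
(5,3): OLD=83898825074735/17592186044416 → NEW=0, ERR=83898825074735/17592186044416
(6,0): OLD=15409014521261/274877906944 → NEW=0, ERR=15409014521261/274877906944
(6,1): OLD=1370727823424135/17592186044416 → NEW=0, ERR=1370727823424135/17592186044416
(6,2): OLD=8580425593510535/140737488355328 → NEW=0, ERR=8580425593510535/140737488355328
(6,3): OLD=299662699960362377/2251799813685248 → NEW=255, ERR=-274546252529375863/2251799813685248
Output grid:
  Row 0: ..#.  (3 black, running=3)
  Row 1: #...  (3 black, running=6)
  Row 2: ..#.  (3 black, running=9)
  Row 3: #..#  (2 black, running=11)
  Row 4: ...#  (3 black, running=14)
  Row 5: #.#.  (2 black, running=16)
  Row 6: ...#  (3 black, running=19)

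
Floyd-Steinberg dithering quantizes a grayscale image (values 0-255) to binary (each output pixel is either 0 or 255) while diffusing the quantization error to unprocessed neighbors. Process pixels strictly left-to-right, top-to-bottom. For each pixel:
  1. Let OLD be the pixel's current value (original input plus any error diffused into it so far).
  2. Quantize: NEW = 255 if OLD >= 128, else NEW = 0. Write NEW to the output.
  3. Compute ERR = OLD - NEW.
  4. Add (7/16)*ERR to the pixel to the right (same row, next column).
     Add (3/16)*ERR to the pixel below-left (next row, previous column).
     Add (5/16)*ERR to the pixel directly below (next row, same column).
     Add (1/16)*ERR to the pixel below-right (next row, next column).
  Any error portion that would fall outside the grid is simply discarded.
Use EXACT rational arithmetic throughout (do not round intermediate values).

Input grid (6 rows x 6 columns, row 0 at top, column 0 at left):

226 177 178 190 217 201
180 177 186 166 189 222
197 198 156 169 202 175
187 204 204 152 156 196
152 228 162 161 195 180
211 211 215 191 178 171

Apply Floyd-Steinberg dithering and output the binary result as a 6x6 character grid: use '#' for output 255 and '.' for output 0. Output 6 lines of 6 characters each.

Answer: ######
#.#.##
##.##.
###.##
.##.##
####.#

Derivation:
(0,0): OLD=226 → NEW=255, ERR=-29
(0,1): OLD=2629/16 → NEW=255, ERR=-1451/16
(0,2): OLD=35411/256 → NEW=255, ERR=-29869/256
(0,3): OLD=569157/4096 → NEW=255, ERR=-475323/4096
(0,4): OLD=10894051/65536 → NEW=255, ERR=-5817629/65536
(0,5): OLD=170040373/1048576 → NEW=255, ERR=-97346507/1048576
(1,0): OLD=39407/256 → NEW=255, ERR=-25873/256
(1,1): OLD=165385/2048 → NEW=0, ERR=165385/2048
(1,2): OLD=10318141/65536 → NEW=255, ERR=-6393539/65536
(1,3): OLD=16545913/262144 → NEW=0, ERR=16545913/262144
(1,4): OLD=2755046859/16777216 → NEW=255, ERR=-1523143221/16777216
(1,5): OLD=39653635101/268435456 → NEW=255, ERR=-28797406179/268435456
(2,0): OLD=5916531/32768 → NEW=255, ERR=-2439309/32768
(2,1): OLD=174125217/1048576 → NEW=255, ERR=-93261663/1048576
(2,2): OLD=1736159011/16777216 → NEW=0, ERR=1736159011/16777216
(2,3): OLD=28303610827/134217728 → NEW=255, ERR=-5921909813/134217728
(2,4): OLD=593375995105/4294967296 → NEW=255, ERR=-501840665375/4294967296
(2,5): OLD=5819306612279/68719476736 → NEW=0, ERR=5819306612279/68719476736
(3,0): OLD=2467264963/16777216 → NEW=255, ERR=-1810925117/16777216
(3,1): OLD=19291487495/134217728 → NEW=255, ERR=-14934033145/134217728
(3,2): OLD=186645785157/1073741824 → NEW=255, ERR=-87158379963/1073741824
(3,3): OLD=5996354965519/68719476736 → NEW=0, ERR=5996354965519/68719476736
(3,4): OLD=93888473737135/549755813888 → NEW=255, ERR=-46299258804305/549755813888
(3,5): OLD=1568476080045793/8796093022208 → NEW=255, ERR=-674527640617247/8796093022208
(4,0): OLD=209178410381/2147483648 → NEW=0, ERR=209178410381/2147483648
(4,1): OLD=7348797874217/34359738368 → NEW=255, ERR=-1412935409623/34359738368
(4,2): OLD=140791946303147/1099511627776 → NEW=255, ERR=-139583518779733/1099511627776
(4,3): OLD=1967919985026423/17592186044416 → NEW=0, ERR=1967919985026423/17592186044416
(4,4): OLD=58743079972543463/281474976710656 → NEW=255, ERR=-13033039088673817/281474976710656
(4,5): OLD=587787016299408881/4503599627370496 → NEW=255, ERR=-560630888680067599/4503599627370496
(5,0): OLD=128493943331979/549755813888 → NEW=255, ERR=-11693789209461/549755813888
(5,1): OLD=3010517330675515/17592186044416 → NEW=255, ERR=-1475490110650565/17592186044416
(5,2): OLD=22101172370605369/140737488355328 → NEW=255, ERR=-13786887160003271/140737488355328
(5,3): OLD=749772209316199683/4503599627370496 → NEW=255, ERR=-398645695663276797/4503599627370496
(5,4): OLD=976872949017611395/9007199254740992 → NEW=0, ERR=976872949017611395/9007199254740992
(5,5): OLD=25458441666456395743/144115188075855872 → NEW=255, ERR=-11290931292886851617/144115188075855872
Row 0: ######
Row 1: #.#.##
Row 2: ##.##.
Row 3: ###.##
Row 4: .##.##
Row 5: ####.#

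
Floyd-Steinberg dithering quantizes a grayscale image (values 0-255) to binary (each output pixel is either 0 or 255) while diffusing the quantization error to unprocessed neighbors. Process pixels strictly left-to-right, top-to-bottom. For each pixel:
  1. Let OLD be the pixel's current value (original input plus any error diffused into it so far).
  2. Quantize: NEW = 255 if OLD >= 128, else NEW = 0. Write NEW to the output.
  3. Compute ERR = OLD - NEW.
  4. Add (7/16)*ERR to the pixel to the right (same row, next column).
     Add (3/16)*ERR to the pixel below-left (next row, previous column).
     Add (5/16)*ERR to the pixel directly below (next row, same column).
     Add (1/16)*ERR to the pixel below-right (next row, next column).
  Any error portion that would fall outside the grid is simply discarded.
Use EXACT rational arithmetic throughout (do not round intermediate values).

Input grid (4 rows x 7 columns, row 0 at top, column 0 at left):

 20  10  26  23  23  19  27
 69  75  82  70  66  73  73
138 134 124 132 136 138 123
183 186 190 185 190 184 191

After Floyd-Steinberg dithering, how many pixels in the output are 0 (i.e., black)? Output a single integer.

Answer: 16

Derivation:
(0,0): OLD=20 → NEW=0, ERR=20
(0,1): OLD=75/4 → NEW=0, ERR=75/4
(0,2): OLD=2189/64 → NEW=0, ERR=2189/64
(0,3): OLD=38875/1024 → NEW=0, ERR=38875/1024
(0,4): OLD=648957/16384 → NEW=0, ERR=648957/16384
(0,5): OLD=9523435/262144 → NEW=0, ERR=9523435/262144
(0,6): OLD=179910253/4194304 → NEW=0, ERR=179910253/4194304
(1,0): OLD=5041/64 → NEW=0, ERR=5041/64
(1,1): OLD=62967/512 → NEW=0, ERR=62967/512
(1,2): OLD=2535971/16384 → NEW=255, ERR=-1641949/16384
(1,3): OLD=3118423/65536 → NEW=0, ERR=3118423/65536
(1,4): OLD=454578773/4194304 → NEW=0, ERR=454578773/4194304
(1,5): OLD=4774368517/33554432 → NEW=255, ERR=-3782011643/33554432
(1,6): OLD=21132904875/536870912 → NEW=0, ERR=21132904875/536870912
(2,0): OLD=1521037/8192 → NEW=255, ERR=-567923/8192
(2,1): OLD=33615743/262144 → NEW=255, ERR=-33230977/262144
(2,2): OLD=225781117/4194304 → NEW=0, ERR=225781117/4194304
(2,3): OLD=6190065301/33554432 → NEW=255, ERR=-2366314859/33554432
(2,4): OLD=32441994293/268435456 → NEW=0, ERR=32441994293/268435456
(2,5): OLD=1458622759927/8589934592 → NEW=255, ERR=-731810561033/8589934592
(2,6): OLD=12504754759217/137438953472 → NEW=0, ERR=12504754759217/137438953472
(3,0): OLD=576997021/4194304 → NEW=255, ERR=-492550499/4194304
(3,1): OLD=3381241913/33554432 → NEW=0, ERR=3381241913/33554432
(3,2): OLD=61676450859/268435456 → NEW=255, ERR=-6774590421/268435456
(3,3): OLD=191067549205/1073741824 → NEW=255, ERR=-82736615915/1073741824
(3,4): OLD=23869661468317/137438953472 → NEW=255, ERR=-11177271667043/137438953472
(3,5): OLD=160979548912647/1099511627776 → NEW=255, ERR=-119395916170233/1099511627776
(3,6): OLD=2930854559848281/17592186044416 → NEW=255, ERR=-1555152881477799/17592186044416
Output grid:
  Row 0: .......  (7 black, running=7)
  Row 1: ..#..#.  (5 black, running=12)
  Row 2: ##.#.#.  (3 black, running=15)
  Row 3: #.#####  (1 black, running=16)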